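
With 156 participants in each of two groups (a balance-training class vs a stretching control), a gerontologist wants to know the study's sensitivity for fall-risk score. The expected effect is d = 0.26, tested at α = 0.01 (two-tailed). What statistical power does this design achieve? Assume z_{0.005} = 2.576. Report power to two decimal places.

power ≈ 0.39

For two equal groups, power = Φ(d·√(n/2) − z_{α/2}).
d·√(n/2) = 0.26 × √(156/2) = 0.26 × 8.832 = 2.296.
z_β = 2.296 − 2.576 = -0.280.
Power = Φ(-0.280) = 0.390.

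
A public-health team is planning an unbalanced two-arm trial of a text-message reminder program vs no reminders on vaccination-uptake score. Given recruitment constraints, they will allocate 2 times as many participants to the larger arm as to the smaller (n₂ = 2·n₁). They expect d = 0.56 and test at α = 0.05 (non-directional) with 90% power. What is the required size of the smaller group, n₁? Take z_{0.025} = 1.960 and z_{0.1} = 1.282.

With allocation ratio k = n₂/n₁ = 2, Var(x̄₁−x̄₂) = σ²(1/n₁ + 1/(k·n₁)) = σ²·(k+1)/(k·n₁).
So n₁ = (1 + 1/k)·((z_{α/2} + z_β)/d)² = 1.500 × (3.242/0.56)².
n₁ = 1.500 × 33.52 = 50.3.
Round up: n₁ = 51, giving n₂ = 2 × 51 = 102.

n₁ = 51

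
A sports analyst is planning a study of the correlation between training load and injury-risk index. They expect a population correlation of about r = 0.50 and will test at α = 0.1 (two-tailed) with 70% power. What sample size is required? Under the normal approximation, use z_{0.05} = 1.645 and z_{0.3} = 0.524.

n = 19

Fisher's z: C = ½·ln((1+r)/(1−r)) = ½·ln(3.0000) = 0.5493.
n = ((z_{α/2} + z_β)/C)² + 3.
(1.645 + 0.524) / 0.5493 = 2.169 / 0.5493 = 3.949.
n = 3.949² + 3 = 15.59 + 3 = 18.6.
Round up.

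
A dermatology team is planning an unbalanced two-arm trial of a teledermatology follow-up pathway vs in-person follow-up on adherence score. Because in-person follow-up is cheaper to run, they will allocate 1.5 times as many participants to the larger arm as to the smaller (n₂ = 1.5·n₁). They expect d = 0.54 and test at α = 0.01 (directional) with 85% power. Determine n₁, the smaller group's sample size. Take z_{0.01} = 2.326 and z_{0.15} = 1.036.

With allocation ratio k = n₂/n₁ = 1.5, Var(x̄₁−x̄₂) = σ²(1/n₁ + 1/(k·n₁)) = σ²·(k+1)/(k·n₁).
So n₁ = (1 + 1/k)·((z_{α} + z_β)/d)² = 1.667 × (3.362/0.54)².
n₁ = 1.667 × 38.76 = 64.6.
Round up: n₁ = 65, giving n₂ = ⌈1.5 × 65⌉ = ⌈97.5⌉ = 98.

n₁ = 65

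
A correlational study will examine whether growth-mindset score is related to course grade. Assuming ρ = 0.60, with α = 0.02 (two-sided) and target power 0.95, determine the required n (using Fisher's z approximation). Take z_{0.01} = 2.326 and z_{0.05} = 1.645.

Fisher's z: C = ½·ln((1+r)/(1−r)) = ½·ln(4.0000) = 0.6931.
n = ((z_{α/2} + z_β)/C)² + 3.
(2.326 + 1.645) / 0.6931 = 3.971 / 0.6931 = 5.729.
n = 5.729² + 3 = 32.83 + 3 = 35.8.
Round up.

n = 36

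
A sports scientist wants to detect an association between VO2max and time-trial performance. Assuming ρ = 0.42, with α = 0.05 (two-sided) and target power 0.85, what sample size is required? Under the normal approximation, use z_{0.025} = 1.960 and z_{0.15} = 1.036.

n = 48

Fisher's z: C = ½·ln((1+r)/(1−r)) = ½·ln(2.4483) = 0.4477.
n = ((z_{α/2} + z_β)/C)² + 3.
(1.960 + 1.036) / 0.4477 = 2.996 / 0.4477 = 6.692.
n = 6.692² + 3 = 44.78 + 3 = 47.8.
Round up.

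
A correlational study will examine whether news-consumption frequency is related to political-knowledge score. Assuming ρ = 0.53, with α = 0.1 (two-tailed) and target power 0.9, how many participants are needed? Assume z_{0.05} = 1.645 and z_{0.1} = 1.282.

Fisher's z: C = ½·ln((1+r)/(1−r)) = ½·ln(3.2553) = 0.5901.
n = ((z_{α/2} + z_β)/C)² + 3.
(1.645 + 1.282) / 0.5901 = 2.927 / 0.5901 = 4.960.
n = 4.960² + 3 = 24.60 + 3 = 27.6.
Round up.

n = 28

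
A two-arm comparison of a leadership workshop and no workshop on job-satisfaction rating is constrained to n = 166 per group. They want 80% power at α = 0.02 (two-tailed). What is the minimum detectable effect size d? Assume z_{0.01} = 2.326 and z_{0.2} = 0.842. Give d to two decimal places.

d_min ≈ 0.35

For two independent groups of n = 166 each: d_min = (z_{α/2} + z_β)·√(2/n).
z-sum = 2.326 + 0.842 = 3.168.
d_min = 3.168 × √(2/166) = 3.168 × 0.1098 = 0.348.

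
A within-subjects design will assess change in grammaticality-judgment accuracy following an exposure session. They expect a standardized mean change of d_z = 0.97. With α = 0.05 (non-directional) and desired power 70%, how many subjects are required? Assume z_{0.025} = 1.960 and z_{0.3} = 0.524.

n = 7 pairs

For a paired (one-sample on differences) test: n = ((z_{α/2} + z_β) / d)².
z_{α/2} + z_β = 1.960 + 0.524 = 2.484.
n = (2.484 / 0.97)² = 2.561² = 6.56.
Round up.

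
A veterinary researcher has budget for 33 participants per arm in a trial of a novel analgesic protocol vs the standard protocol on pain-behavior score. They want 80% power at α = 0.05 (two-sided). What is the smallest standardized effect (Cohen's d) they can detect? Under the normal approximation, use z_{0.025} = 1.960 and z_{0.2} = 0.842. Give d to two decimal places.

For two independent groups of n = 33 each: d_min = (z_{α/2} + z_β)·√(2/n).
z-sum = 1.960 + 0.842 = 2.802.
d_min = 2.802 × √(2/33) = 2.802 × 0.2462 = 0.690.

d_min ≈ 0.69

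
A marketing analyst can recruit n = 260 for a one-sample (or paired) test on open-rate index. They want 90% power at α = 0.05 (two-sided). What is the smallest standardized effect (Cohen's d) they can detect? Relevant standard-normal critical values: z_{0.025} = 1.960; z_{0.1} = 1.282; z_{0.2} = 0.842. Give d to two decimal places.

d_min ≈ 0.20

For a single sample (or paired design) of n = 260: d_min = (z_{α/2} + z_β)/√n.
z-sum = 1.960 + 1.282 = 3.242.
d_min = 3.242 / √260 = 3.242 / 16.125 = 0.201.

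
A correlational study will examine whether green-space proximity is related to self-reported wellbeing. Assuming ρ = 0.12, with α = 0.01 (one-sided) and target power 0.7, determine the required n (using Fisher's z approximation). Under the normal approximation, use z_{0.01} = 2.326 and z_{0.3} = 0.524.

Fisher's z: C = ½·ln((1+r)/(1−r)) = ½·ln(1.2727) = 0.1206.
n = ((z_{α} + z_β)/C)² + 3.
(2.326 + 0.524) / 0.1206 = 2.850 / 0.1206 = 23.632.
n = 23.632² + 3 = 558.46 + 3 = 561.5.
Round up.

n = 562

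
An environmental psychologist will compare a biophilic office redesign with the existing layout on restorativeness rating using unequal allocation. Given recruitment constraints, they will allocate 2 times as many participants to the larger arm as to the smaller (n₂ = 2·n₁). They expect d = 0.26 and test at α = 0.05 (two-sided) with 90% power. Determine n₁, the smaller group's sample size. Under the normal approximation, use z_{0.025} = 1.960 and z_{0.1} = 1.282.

With allocation ratio k = n₂/n₁ = 2, Var(x̄₁−x̄₂) = σ²(1/n₁ + 1/(k·n₁)) = σ²·(k+1)/(k·n₁).
So n₁ = (1 + 1/k)·((z_{α/2} + z_β)/d)² = 1.500 × (3.242/0.26)².
n₁ = 1.500 × 155.48 = 233.2.
Round up: n₁ = 234, giving n₂ = 2 × 234 = 468.

n₁ = 234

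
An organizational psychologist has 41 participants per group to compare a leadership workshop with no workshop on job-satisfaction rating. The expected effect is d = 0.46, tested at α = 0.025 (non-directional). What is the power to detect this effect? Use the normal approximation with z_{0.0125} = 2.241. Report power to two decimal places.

power ≈ 0.44

For two equal groups, power = Φ(d·√(n/2) − z_{α/2}).
d·√(n/2) = 0.46 × √(41/2) = 0.46 × 4.528 = 2.083.
z_β = 2.083 − 2.241 = -0.158.
Power = Φ(-0.158) = 0.437.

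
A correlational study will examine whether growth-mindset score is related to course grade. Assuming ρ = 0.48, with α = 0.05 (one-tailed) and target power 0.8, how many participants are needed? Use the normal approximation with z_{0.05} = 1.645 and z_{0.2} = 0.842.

Fisher's z: C = ½·ln((1+r)/(1−r)) = ½·ln(2.8462) = 0.5230.
n = ((z_{α} + z_β)/C)² + 3.
(1.645 + 0.842) / 0.5230 = 2.487 / 0.5230 = 4.755.
n = 4.755² + 3 = 22.61 + 3 = 25.6.
Round up.

n = 26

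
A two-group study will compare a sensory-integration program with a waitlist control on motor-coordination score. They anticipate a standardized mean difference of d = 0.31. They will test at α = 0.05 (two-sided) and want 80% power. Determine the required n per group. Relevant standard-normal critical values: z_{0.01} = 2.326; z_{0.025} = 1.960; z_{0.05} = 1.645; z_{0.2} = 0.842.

For two independent groups with equal n: n = 2·((z_{α/2} + z_β) / d)².
z_{α/2} + z_β = 1.960 + 0.842 = 2.802.
n = 2 × (2.802 / 0.31)² = 2 × 9.039² = 2 × 81.70 = 163.4.
Round up to the next whole participant.

n = 164 per group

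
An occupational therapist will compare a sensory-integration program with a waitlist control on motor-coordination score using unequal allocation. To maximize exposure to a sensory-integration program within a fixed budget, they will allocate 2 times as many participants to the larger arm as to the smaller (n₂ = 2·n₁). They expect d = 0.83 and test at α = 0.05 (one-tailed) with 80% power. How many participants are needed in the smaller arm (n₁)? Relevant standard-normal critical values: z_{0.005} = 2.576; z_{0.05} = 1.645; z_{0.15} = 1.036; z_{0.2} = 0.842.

n₁ = 14

With allocation ratio k = n₂/n₁ = 2, Var(x̄₁−x̄₂) = σ²(1/n₁ + 1/(k·n₁)) = σ²·(k+1)/(k·n₁).
So n₁ = (1 + 1/k)·((z_{α} + z_β)/d)² = 1.500 × (2.487/0.83)².
n₁ = 1.500 × 8.98 = 13.5.
Round up: n₁ = 14, giving n₂ = 2 × 14 = 28.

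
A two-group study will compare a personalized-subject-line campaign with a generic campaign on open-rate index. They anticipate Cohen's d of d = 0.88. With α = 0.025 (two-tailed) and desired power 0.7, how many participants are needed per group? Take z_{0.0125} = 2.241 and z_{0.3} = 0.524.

For two independent groups with equal n: n = 2·((z_{α/2} + z_β) / d)².
z_{α/2} + z_β = 2.241 + 0.524 = 2.765.
n = 2 × (2.765 / 0.88)² = 2 × 3.142² = 2 × 9.87 = 19.7.
Round up to the next whole participant.

n = 20 per group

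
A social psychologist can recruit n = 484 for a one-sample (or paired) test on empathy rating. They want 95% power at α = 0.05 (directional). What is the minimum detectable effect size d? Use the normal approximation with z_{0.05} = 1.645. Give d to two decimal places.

d_min ≈ 0.15

For a single sample (or paired design) of n = 484: d_min = (z_{α} + z_β)/√n.
z-sum = 1.645 + 1.645 = 3.290.
d_min = 3.290 / √484 = 3.290 / 22.000 = 0.150.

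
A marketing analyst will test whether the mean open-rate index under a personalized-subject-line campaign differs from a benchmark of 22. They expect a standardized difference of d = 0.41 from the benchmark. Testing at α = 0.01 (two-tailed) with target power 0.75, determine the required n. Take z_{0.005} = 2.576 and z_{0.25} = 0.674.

For a one-sample test: n = ((z_{α/2} + z_β) / d)².
z_{α/2} + z_β = 2.576 + 0.674 = 3.250.
n = (3.250 / 0.41)² = 7.927² = 62.83.
Round up.

n = 63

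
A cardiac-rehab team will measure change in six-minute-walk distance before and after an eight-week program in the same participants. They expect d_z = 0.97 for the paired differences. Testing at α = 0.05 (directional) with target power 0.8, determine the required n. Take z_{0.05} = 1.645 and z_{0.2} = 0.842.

For a paired (one-sample on differences) test: n = ((z_{α} + z_β) / d)².
z_{α} + z_β = 1.645 + 0.842 = 2.487.
n = (2.487 / 0.97)² = 2.564² = 6.57.
Round up.

n = 7 pairs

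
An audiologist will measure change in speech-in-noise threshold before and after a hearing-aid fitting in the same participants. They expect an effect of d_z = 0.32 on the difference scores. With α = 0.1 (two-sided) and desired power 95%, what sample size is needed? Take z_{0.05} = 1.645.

n = 106 pairs

For a paired (one-sample on differences) test: n = ((z_{α/2} + z_β) / d)².
z_{α/2} + z_β = 1.645 + 1.645 = 3.290.
n = (3.290 / 0.32)² = 10.281² = 105.70.
Round up.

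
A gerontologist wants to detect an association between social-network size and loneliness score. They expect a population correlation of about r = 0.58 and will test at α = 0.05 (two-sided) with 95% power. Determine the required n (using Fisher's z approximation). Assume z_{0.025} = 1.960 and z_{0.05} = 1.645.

Fisher's z: C = ½·ln((1+r)/(1−r)) = ½·ln(3.7619) = 0.6625.
n = ((z_{α/2} + z_β)/C)² + 3.
(1.960 + 1.645) / 0.6625 = 3.605 / 0.6625 = 5.442.
n = 5.442² + 3 = 29.61 + 3 = 32.6.
Round up.

n = 33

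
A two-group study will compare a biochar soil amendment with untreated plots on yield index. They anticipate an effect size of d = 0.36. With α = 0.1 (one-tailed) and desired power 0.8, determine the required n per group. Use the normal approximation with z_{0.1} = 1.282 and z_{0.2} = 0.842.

n = 70 per group

For two independent groups with equal n: n = 2·((z_{α} + z_β) / d)².
z_{α} + z_β = 1.282 + 0.842 = 2.124.
n = 2 × (2.124 / 0.36)² = 2 × 5.900² = 2 × 34.81 = 69.6.
Round up to the next whole participant.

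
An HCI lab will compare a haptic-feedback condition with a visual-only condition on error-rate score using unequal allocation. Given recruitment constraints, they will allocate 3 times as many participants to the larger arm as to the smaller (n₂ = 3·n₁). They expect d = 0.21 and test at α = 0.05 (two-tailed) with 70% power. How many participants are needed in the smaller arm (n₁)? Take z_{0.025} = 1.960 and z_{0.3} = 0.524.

n₁ = 187

With allocation ratio k = n₂/n₁ = 3, Var(x̄₁−x̄₂) = σ²(1/n₁ + 1/(k·n₁)) = σ²·(k+1)/(k·n₁).
So n₁ = (1 + 1/k)·((z_{α/2} + z_β)/d)² = 1.333 × (2.484/0.21)².
n₁ = 1.333 × 139.92 = 186.6.
Round up: n₁ = 187, giving n₂ = 3 × 187 = 561.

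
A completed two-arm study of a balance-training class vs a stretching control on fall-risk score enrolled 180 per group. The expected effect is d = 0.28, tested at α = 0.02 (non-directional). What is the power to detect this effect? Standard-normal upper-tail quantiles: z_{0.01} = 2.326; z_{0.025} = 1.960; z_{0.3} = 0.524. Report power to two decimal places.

For two equal groups, power = Φ(d·√(n/2) − z_{α/2}).
d·√(n/2) = 0.28 × √(180/2) = 0.28 × 9.487 = 2.656.
z_β = 2.656 − 2.326 = 0.330.
Power = Φ(0.330) = 0.629.

power ≈ 0.63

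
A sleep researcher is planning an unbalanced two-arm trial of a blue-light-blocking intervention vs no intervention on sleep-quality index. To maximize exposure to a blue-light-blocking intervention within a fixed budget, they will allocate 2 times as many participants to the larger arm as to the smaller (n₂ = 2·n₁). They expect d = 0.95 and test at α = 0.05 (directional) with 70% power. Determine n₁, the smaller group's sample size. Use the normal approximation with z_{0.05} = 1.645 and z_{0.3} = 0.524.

n₁ = 8

With allocation ratio k = n₂/n₁ = 2, Var(x̄₁−x̄₂) = σ²(1/n₁ + 1/(k·n₁)) = σ²·(k+1)/(k·n₁).
So n₁ = (1 + 1/k)·((z_{α} + z_β)/d)² = 1.500 × (2.169/0.95)².
n₁ = 1.500 × 5.21 = 7.8.
Round up: n₁ = 8, giving n₂ = 2 × 8 = 16.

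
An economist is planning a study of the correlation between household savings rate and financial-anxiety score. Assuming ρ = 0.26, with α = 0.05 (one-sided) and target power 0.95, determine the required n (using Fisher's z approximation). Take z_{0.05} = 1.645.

Fisher's z: C = ½·ln((1+r)/(1−r)) = ½·ln(1.7027) = 0.2661.
n = ((z_{α} + z_β)/C)² + 3.
(1.645 + 1.645) / 0.2661 = 3.290 / 0.2661 = 12.364.
n = 12.364² + 3 = 152.86 + 3 = 155.9.
Round up.

n = 156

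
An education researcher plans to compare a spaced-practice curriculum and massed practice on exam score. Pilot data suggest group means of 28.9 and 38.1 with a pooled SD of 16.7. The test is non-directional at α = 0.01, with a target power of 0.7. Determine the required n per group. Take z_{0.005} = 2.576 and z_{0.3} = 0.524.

Cohen's d = |M₁ − M₂| / SD_pooled = |28.9 − 38.1| / 16.7 = 9.2 / 16.7 = 0.551.
For two independent groups with equal n: n = 2·((z_{α/2} + z_β) / d)².
z_{α/2} + z_β = 2.576 + 0.524 = 3.100.
n = 2 × (3.100 / 0.551)² = 2 × 5.626² = 2 × 31.65 = 63.3.
Round up to the next whole participant.

n = 64 per group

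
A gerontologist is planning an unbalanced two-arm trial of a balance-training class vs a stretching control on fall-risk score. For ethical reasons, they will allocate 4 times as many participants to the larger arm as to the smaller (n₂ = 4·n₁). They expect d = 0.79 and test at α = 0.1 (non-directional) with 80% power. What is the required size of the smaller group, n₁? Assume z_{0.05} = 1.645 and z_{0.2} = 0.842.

n₁ = 13

With allocation ratio k = n₂/n₁ = 4, Var(x̄₁−x̄₂) = σ²(1/n₁ + 1/(k·n₁)) = σ²·(k+1)/(k·n₁).
So n₁ = (1 + 1/k)·((z_{α/2} + z_β)/d)² = 1.250 × (2.487/0.79)².
n₁ = 1.250 × 9.91 = 12.4.
Round up: n₁ = 13, giving n₂ = 4 × 13 = 52.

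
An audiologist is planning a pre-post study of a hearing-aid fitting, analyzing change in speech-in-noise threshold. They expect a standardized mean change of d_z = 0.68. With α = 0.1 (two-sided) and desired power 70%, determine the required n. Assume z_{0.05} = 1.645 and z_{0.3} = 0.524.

For a paired (one-sample on differences) test: n = ((z_{α/2} + z_β) / d)².
z_{α/2} + z_β = 1.645 + 0.524 = 2.169.
n = (2.169 / 0.68)² = 3.190² = 10.17.
Round up.

n = 11 pairs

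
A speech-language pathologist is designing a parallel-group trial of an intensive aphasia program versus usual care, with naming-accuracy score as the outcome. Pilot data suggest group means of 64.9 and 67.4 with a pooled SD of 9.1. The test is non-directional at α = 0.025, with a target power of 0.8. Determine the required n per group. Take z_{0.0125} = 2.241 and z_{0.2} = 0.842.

Cohen's d = |M₁ − M₂| / SD_pooled = |64.9 − 67.4| / 9.1 = 2.5 / 9.1 = 0.275.
For two independent groups with equal n: n = 2·((z_{α/2} + z_β) / d)².
z_{α/2} + z_β = 2.241 + 0.842 = 3.083.
n = 2 × (3.083 / 0.275)² = 2 × 11.211² = 2 × 125.68 = 251.4.
Round up to the next whole participant.

n = 252 per group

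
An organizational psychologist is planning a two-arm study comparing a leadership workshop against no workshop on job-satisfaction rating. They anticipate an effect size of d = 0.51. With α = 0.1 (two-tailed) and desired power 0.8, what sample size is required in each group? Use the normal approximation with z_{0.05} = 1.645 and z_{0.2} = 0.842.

n = 48 per group

For two independent groups with equal n: n = 2·((z_{α/2} + z_β) / d)².
z_{α/2} + z_β = 1.645 + 0.842 = 2.487.
n = 2 × (2.487 / 0.51)² = 2 × 4.876² = 2 × 23.78 = 47.6.
Round up to the next whole participant.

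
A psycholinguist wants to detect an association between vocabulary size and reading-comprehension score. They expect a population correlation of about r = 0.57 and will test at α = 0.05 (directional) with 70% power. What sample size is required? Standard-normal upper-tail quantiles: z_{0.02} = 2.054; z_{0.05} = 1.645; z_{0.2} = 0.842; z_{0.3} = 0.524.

Fisher's z: C = ½·ln((1+r)/(1−r)) = ½·ln(3.6512) = 0.6475.
n = ((z_{α} + z_β)/C)² + 3.
(1.645 + 0.524) / 0.6475 = 2.169 / 0.6475 = 3.350.
n = 3.350² + 3 = 11.22 + 3 = 14.2.
Round up.

n = 15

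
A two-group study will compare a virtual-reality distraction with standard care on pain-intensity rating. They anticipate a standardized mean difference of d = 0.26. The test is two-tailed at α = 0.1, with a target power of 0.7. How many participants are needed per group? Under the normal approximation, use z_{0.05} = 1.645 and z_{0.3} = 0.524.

For two independent groups with equal n: n = 2·((z_{α/2} + z_β) / d)².
z_{α/2} + z_β = 1.645 + 0.524 = 2.169.
n = 2 × (2.169 / 0.26)² = 2 × 8.342² = 2 × 69.59 = 139.2.
Round up to the next whole participant.

n = 140 per group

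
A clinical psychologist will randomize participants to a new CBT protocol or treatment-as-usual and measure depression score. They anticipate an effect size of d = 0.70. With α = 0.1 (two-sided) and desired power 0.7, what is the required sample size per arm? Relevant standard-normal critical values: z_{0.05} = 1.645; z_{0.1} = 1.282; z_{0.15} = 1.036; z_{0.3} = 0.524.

For two independent groups with equal n: n = 2·((z_{α/2} + z_β) / d)².
z_{α/2} + z_β = 1.645 + 0.524 = 2.169.
n = 2 × (2.169 / 0.70)² = 2 × 3.099² = 2 × 9.60 = 19.2.
Round up to the next whole participant.

n = 20 per group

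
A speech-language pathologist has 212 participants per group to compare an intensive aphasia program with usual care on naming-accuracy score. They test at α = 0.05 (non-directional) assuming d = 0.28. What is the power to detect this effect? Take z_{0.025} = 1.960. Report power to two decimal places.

power ≈ 0.82

For two equal groups, power = Φ(d·√(n/2) − z_{α/2}).
d·√(n/2) = 0.28 × √(212/2) = 0.28 × 10.296 = 2.883.
z_β = 2.883 − 1.960 = 0.923.
Power = Φ(0.923) = 0.822.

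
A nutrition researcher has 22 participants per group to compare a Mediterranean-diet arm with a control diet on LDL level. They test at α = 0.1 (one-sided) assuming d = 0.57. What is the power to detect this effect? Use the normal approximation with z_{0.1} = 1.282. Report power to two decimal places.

For two equal groups, power = Φ(d·√(n/2) − z_{α}).
d·√(n/2) = 0.57 × √(22/2) = 0.57 × 3.317 = 1.890.
z_β = 1.890 − 1.282 = 0.608.
Power = Φ(0.608) = 0.729.

power ≈ 0.73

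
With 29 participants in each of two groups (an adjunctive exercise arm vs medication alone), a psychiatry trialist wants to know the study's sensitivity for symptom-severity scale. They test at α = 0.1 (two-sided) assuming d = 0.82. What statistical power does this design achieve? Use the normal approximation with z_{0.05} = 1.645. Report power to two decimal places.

power ≈ 0.93

For two equal groups, power = Φ(d·√(n/2) − z_{α/2}).
d·√(n/2) = 0.82 × √(29/2) = 0.82 × 3.808 = 3.122.
z_β = 3.122 − 1.645 = 1.477.
Power = Φ(1.477) = 0.930.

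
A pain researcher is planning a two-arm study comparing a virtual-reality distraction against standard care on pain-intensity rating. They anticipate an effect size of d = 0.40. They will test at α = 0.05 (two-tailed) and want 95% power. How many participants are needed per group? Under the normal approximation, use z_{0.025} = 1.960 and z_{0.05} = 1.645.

n = 163 per group

For two independent groups with equal n: n = 2·((z_{α/2} + z_β) / d)².
z_{α/2} + z_β = 1.960 + 1.645 = 3.605.
n = 2 × (3.605 / 0.40)² = 2 × 9.012² = 2 × 81.23 = 162.5.
Round up to the next whole participant.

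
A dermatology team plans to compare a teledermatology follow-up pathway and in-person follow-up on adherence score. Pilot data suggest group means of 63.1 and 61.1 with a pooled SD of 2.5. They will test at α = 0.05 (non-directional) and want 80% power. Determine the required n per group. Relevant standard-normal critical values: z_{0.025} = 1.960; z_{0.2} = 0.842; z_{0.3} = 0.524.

n = 25 per group

Cohen's d = |M₁ − M₂| / SD_pooled = |63.1 − 61.1| / 2.5 = 2.0 / 2.5 = 0.800.
For two independent groups with equal n: n = 2·((z_{α/2} + z_β) / d)².
z_{α/2} + z_β = 1.960 + 0.842 = 2.802.
n = 2 × (2.802 / 0.800)² = 2 × 3.502² = 2 × 12.27 = 24.5.
Round up to the next whole participant.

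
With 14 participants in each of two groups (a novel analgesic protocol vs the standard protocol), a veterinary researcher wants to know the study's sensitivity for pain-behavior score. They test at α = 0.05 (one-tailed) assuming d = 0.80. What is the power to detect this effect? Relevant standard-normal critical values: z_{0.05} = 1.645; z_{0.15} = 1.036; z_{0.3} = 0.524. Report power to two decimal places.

For two equal groups, power = Φ(d·√(n/2) − z_{α}).
d·√(n/2) = 0.80 × √(14/2) = 0.80 × 2.646 = 2.117.
z_β = 2.117 − 1.645 = 0.472.
Power = Φ(0.472) = 0.681.

power ≈ 0.68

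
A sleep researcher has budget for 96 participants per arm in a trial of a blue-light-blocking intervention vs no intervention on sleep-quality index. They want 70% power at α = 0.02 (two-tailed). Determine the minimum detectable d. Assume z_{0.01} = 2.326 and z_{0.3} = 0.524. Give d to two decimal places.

d_min ≈ 0.41

For two independent groups of n = 96 each: d_min = (z_{α/2} + z_β)·√(2/n).
z-sum = 2.326 + 0.524 = 2.850.
d_min = 2.850 × √(2/96) = 2.850 × 0.1443 = 0.411.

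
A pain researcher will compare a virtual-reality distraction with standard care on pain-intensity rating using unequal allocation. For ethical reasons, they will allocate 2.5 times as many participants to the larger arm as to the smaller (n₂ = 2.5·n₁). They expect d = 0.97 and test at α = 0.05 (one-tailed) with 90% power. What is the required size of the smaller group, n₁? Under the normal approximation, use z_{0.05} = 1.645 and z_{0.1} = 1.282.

With allocation ratio k = n₂/n₁ = 2.5, Var(x̄₁−x̄₂) = σ²(1/n₁ + 1/(k·n₁)) = σ²·(k+1)/(k·n₁).
So n₁ = (1 + 1/k)·((z_{α} + z_β)/d)² = 1.400 × (2.927/0.97)².
n₁ = 1.400 × 9.11 = 12.7.
Round up: n₁ = 13, giving n₂ = ⌈2.5 × 13⌉ = ⌈32.5⌉ = 33.

n₁ = 13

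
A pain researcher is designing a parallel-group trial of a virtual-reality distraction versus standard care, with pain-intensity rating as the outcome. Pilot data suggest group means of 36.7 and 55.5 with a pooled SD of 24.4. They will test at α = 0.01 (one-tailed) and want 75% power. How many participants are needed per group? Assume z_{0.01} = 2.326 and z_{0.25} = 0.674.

n = 31 per group

Cohen's d = |M₁ − M₂| / SD_pooled = |36.7 − 55.5| / 24.4 = 18.8 / 24.4 = 0.770.
For two independent groups with equal n: n = 2·((z_{α} + z_β) / d)².
z_{α} + z_β = 2.326 + 0.674 = 3.000.
n = 2 × (3.000 / 0.770)² = 2 × 3.896² = 2 × 15.18 = 30.4.
Round up to the next whole participant.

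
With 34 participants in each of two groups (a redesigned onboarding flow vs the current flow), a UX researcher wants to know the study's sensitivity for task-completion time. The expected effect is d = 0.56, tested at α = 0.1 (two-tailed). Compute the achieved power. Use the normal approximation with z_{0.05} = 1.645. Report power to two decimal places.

power ≈ 0.75

For two equal groups, power = Φ(d·√(n/2) − z_{α/2}).
d·√(n/2) = 0.56 × √(34/2) = 0.56 × 4.123 = 2.309.
z_β = 2.309 − 1.645 = 0.664.
Power = Φ(0.664) = 0.747.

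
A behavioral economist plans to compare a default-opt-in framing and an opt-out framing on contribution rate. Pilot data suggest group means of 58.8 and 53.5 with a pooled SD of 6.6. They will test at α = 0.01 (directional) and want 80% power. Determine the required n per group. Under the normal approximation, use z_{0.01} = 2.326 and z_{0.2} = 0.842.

n = 32 per group

Cohen's d = |M₁ − M₂| / SD_pooled = |58.8 − 53.5| / 6.6 = 5.3 / 6.6 = 0.803.
For two independent groups with equal n: n = 2·((z_{α} + z_β) / d)².
z_{α} + z_β = 2.326 + 0.842 = 3.168.
n = 2 × (3.168 / 0.803)² = 2 × 3.945² = 2 × 15.56 = 31.1.
Round up to the next whole participant.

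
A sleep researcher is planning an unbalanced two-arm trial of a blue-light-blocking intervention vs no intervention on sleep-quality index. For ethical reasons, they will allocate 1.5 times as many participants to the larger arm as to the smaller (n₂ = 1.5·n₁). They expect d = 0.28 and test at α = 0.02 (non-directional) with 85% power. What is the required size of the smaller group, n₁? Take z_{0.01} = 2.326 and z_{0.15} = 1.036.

n₁ = 241

With allocation ratio k = n₂/n₁ = 1.5, Var(x̄₁−x̄₂) = σ²(1/n₁ + 1/(k·n₁)) = σ²·(k+1)/(k·n₁).
So n₁ = (1 + 1/k)·((z_{α/2} + z_β)/d)² = 1.667 × (3.362/0.28)².
n₁ = 1.667 × 144.17 = 240.3.
Round up: n₁ = 241, giving n₂ = ⌈1.5 × 241⌉ = ⌈361.5⌉ = 362.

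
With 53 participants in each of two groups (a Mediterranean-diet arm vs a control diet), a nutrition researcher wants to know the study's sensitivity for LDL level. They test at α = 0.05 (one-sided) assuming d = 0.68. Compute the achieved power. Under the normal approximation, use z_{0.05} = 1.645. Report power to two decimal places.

power ≈ 0.97

For two equal groups, power = Φ(d·√(n/2) − z_{α}).
d·√(n/2) = 0.68 × √(53/2) = 0.68 × 5.148 = 3.501.
z_β = 3.501 − 1.645 = 1.856.
Power = Φ(1.856) = 0.968.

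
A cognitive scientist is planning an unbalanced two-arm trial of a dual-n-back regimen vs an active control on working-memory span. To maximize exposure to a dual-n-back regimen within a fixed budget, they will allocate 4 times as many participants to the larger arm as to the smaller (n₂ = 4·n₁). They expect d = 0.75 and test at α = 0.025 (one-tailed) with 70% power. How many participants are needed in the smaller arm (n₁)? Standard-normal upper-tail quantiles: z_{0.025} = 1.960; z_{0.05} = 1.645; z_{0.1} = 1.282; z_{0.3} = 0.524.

n₁ = 14

With allocation ratio k = n₂/n₁ = 4, Var(x̄₁−x̄₂) = σ²(1/n₁ + 1/(k·n₁)) = σ²·(k+1)/(k·n₁).
So n₁ = (1 + 1/k)·((z_{α} + z_β)/d)² = 1.250 × (2.484/0.75)².
n₁ = 1.250 × 10.97 = 13.7.
Round up: n₁ = 14, giving n₂ = 4 × 14 = 56.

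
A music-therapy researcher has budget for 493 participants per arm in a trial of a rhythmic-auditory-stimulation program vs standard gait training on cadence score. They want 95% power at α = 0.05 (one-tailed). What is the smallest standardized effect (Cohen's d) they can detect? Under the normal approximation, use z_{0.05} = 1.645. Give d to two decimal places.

For two independent groups of n = 493 each: d_min = (z_{α} + z_β)·√(2/n).
z-sum = 1.645 + 1.645 = 3.290.
d_min = 3.290 × √(2/493) = 3.290 × 0.0637 = 0.210.

d_min ≈ 0.21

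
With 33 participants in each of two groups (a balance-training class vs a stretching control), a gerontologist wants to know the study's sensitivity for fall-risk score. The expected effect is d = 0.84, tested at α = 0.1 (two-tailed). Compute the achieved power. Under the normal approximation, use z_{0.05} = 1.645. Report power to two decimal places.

power ≈ 0.96

For two equal groups, power = Φ(d·√(n/2) − z_{α/2}).
d·√(n/2) = 0.84 × √(33/2) = 0.84 × 4.062 = 3.412.
z_β = 3.412 − 1.645 = 1.767.
Power = Φ(1.767) = 0.961.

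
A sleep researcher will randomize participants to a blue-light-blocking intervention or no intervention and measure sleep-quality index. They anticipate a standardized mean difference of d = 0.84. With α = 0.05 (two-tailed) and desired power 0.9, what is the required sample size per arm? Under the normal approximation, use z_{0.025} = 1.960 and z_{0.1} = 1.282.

For two independent groups with equal n: n = 2·((z_{α/2} + z_β) / d)².
z_{α/2} + z_β = 1.960 + 1.282 = 3.242.
n = 2 × (3.242 / 0.84)² = 2 × 3.860² = 2 × 14.90 = 29.8.
Round up to the next whole participant.

n = 30 per group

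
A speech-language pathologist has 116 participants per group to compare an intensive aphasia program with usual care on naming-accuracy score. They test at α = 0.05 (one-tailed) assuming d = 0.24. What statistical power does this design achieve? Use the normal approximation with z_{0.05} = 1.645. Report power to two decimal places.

For two equal groups, power = Φ(d·√(n/2) − z_{α}).
d·√(n/2) = 0.24 × √(116/2) = 0.24 × 7.616 = 1.828.
z_β = 1.828 − 1.645 = 0.183.
Power = Φ(0.183) = 0.573.

power ≈ 0.57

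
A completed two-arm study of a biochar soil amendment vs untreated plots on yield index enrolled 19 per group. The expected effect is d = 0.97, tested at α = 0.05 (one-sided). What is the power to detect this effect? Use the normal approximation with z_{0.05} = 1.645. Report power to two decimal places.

For two equal groups, power = Φ(d·√(n/2) − z_{α}).
d·√(n/2) = 0.97 × √(19/2) = 0.97 × 3.082 = 2.990.
z_β = 2.990 − 1.645 = 1.345.
Power = Φ(1.345) = 0.911.

power ≈ 0.91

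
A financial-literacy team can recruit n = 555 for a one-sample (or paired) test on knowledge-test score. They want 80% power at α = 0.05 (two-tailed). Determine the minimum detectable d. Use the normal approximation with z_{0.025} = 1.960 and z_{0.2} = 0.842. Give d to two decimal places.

For a single sample (or paired design) of n = 555: d_min = (z_{α/2} + z_β)/√n.
z-sum = 1.960 + 0.842 = 2.802.
d_min = 2.802 / √555 = 2.802 / 23.558 = 0.119.

d_min ≈ 0.12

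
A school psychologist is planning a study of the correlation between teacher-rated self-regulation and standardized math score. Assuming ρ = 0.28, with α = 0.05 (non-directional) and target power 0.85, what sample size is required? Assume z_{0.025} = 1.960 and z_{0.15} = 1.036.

n = 112

Fisher's z: C = ½·ln((1+r)/(1−r)) = ½·ln(1.7778) = 0.2877.
n = ((z_{α/2} + z_β)/C)² + 3.
(1.960 + 1.036) / 0.2877 = 2.996 / 0.2877 = 10.414.
n = 10.414² + 3 = 108.44 + 3 = 111.4.
Round up.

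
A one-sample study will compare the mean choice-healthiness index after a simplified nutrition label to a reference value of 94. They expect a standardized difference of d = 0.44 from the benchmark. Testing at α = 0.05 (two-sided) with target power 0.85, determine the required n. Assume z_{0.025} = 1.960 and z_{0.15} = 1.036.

n = 47

For a one-sample test: n = ((z_{α/2} + z_β) / d)².
z_{α/2} + z_β = 1.960 + 1.036 = 2.996.
n = (2.996 / 0.44)² = 6.809² = 46.36.
Round up.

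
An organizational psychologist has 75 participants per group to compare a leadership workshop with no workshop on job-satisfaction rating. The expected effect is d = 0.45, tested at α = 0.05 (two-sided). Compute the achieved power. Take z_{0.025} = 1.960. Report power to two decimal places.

For two equal groups, power = Φ(d·√(n/2) − z_{α/2}).
d·√(n/2) = 0.45 × √(75/2) = 0.45 × 6.124 = 2.756.
z_β = 2.756 − 1.960 = 0.796.
Power = Φ(0.796) = 0.787.

power ≈ 0.79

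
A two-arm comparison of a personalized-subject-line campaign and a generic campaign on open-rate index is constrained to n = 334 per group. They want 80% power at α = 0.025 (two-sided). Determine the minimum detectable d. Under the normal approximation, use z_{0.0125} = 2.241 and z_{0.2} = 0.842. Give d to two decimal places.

d_min ≈ 0.24

For two independent groups of n = 334 each: d_min = (z_{α/2} + z_β)·√(2/n).
z-sum = 2.241 + 0.842 = 3.083.
d_min = 3.083 × √(2/334) = 3.083 × 0.0774 = 0.239.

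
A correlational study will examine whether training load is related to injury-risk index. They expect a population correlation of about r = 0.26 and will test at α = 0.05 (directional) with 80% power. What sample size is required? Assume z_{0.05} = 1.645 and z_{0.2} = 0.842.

n = 91

Fisher's z: C = ½·ln((1+r)/(1−r)) = ½·ln(1.7027) = 0.2661.
n = ((z_{α} + z_β)/C)² + 3.
(1.645 + 0.842) / 0.2661 = 2.487 / 0.2661 = 9.346.
n = 9.346² + 3 = 87.35 + 3 = 90.3.
Round up.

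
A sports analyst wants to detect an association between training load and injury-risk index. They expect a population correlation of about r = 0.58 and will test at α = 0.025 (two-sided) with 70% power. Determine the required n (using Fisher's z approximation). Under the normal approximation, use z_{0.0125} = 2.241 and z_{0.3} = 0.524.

Fisher's z: C = ½·ln((1+r)/(1−r)) = ½·ln(3.7619) = 0.6625.
n = ((z_{α/2} + z_β)/C)² + 3.
(2.241 + 0.524) / 0.6625 = 2.765 / 0.6625 = 4.174.
n = 4.174² + 3 = 17.42 + 3 = 20.4.
Round up.

n = 21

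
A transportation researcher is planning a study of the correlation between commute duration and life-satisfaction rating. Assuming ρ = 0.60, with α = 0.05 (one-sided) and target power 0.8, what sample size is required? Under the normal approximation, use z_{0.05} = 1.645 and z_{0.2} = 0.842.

Fisher's z: C = ½·ln((1+r)/(1−r)) = ½·ln(4.0000) = 0.6931.
n = ((z_{α} + z_β)/C)² + 3.
(1.645 + 0.842) / 0.6931 = 2.487 / 0.6931 = 3.588.
n = 3.588² + 3 = 12.88 + 3 = 15.9.
Round up.

n = 16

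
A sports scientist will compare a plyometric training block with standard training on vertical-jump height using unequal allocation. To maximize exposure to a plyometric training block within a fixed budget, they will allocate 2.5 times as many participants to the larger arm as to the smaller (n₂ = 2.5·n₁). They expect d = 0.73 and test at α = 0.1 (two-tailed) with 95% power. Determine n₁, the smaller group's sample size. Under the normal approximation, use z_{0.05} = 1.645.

With allocation ratio k = n₂/n₁ = 2.5, Var(x̄₁−x̄₂) = σ²(1/n₁ + 1/(k·n₁)) = σ²·(k+1)/(k·n₁).
So n₁ = (1 + 1/k)·((z_{α/2} + z_β)/d)² = 1.400 × (3.290/0.73)².
n₁ = 1.400 × 20.31 = 28.4.
Round up: n₁ = 29, giving n₂ = ⌈2.5 × 29⌉ = ⌈72.5⌉ = 73.

n₁ = 29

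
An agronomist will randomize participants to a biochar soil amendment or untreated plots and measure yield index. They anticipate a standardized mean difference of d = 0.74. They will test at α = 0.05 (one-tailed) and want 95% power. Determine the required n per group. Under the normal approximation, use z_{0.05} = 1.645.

For two independent groups with equal n: n = 2·((z_{α} + z_β) / d)².
z_{α} + z_β = 1.645 + 1.645 = 3.290.
n = 2 × (3.290 / 0.74)² = 2 × 4.446² = 2 × 19.77 = 39.5.
Round up to the next whole participant.

n = 40 per group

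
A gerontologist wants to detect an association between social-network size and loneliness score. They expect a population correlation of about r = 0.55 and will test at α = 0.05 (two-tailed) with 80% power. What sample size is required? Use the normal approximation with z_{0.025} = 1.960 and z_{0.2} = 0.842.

Fisher's z: C = ½·ln((1+r)/(1−r)) = ½·ln(3.4444) = 0.6184.
n = ((z_{α/2} + z_β)/C)² + 3.
(1.960 + 0.842) / 0.6184 = 2.802 / 0.6184 = 4.531.
n = 4.531² + 3 = 20.53 + 3 = 23.5.
Round up.

n = 24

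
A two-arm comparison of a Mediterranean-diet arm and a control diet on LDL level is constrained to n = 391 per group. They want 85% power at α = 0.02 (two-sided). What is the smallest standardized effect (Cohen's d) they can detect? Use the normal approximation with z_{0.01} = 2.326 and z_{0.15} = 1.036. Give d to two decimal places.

For two independent groups of n = 391 each: d_min = (z_{α/2} + z_β)·√(2/n).
z-sum = 2.326 + 1.036 = 3.362.
d_min = 3.362 × √(2/391) = 3.362 × 0.0715 = 0.240.

d_min ≈ 0.24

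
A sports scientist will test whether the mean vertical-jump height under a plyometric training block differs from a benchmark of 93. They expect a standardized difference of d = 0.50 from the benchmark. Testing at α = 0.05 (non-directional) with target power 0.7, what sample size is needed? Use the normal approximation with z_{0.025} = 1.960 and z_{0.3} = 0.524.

n = 25

For a one-sample test: n = ((z_{α/2} + z_β) / d)².
z_{α/2} + z_β = 1.960 + 0.524 = 2.484.
n = (2.484 / 0.50)² = 4.968² = 24.68.
Round up.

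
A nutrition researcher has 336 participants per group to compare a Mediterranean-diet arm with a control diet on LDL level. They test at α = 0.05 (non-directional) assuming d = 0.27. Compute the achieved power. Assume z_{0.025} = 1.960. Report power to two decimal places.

For two equal groups, power = Φ(d·√(n/2) − z_{α/2}).
d·√(n/2) = 0.27 × √(336/2) = 0.27 × 12.961 = 3.500.
z_β = 3.500 − 1.960 = 1.540.
Power = Φ(1.540) = 0.938.

power ≈ 0.94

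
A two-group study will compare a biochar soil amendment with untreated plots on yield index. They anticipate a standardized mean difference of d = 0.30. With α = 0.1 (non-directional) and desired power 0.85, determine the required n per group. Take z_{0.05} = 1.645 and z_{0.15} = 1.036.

n = 160 per group

For two independent groups with equal n: n = 2·((z_{α/2} + z_β) / d)².
z_{α/2} + z_β = 1.645 + 1.036 = 2.681.
n = 2 × (2.681 / 0.30)² = 2 × 8.937² = 2 × 79.86 = 159.7.
Round up to the next whole participant.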